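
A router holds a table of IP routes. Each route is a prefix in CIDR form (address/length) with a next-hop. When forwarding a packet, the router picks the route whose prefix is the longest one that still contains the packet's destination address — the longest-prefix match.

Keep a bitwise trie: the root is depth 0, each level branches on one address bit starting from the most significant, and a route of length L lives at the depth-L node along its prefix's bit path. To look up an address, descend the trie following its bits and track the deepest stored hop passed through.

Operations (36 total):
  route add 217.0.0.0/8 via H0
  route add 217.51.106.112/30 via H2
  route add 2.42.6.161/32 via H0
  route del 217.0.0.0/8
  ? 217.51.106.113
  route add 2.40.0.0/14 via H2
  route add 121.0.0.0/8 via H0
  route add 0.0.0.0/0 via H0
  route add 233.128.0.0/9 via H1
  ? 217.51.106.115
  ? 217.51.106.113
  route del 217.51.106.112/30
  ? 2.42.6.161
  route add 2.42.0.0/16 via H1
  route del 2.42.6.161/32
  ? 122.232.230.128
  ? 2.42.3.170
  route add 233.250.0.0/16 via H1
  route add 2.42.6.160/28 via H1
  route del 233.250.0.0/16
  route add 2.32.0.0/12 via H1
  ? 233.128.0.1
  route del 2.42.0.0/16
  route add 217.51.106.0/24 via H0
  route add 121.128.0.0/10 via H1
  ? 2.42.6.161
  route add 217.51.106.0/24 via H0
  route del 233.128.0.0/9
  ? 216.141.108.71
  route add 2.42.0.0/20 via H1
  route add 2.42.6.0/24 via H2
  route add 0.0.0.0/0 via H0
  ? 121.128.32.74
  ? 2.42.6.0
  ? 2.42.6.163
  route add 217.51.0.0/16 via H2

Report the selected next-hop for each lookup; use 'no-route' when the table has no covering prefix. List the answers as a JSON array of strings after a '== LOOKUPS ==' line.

Trace:
  + 217.0.0.0/8 (H0) depth=8
  + 217.51.106.112/30 (H2) depth=30
  + 2.42.6.161/32 (H0) depth=32
  del 217.0.0.0/8 (clear depth 8)
  ? 217.51.106.113  path d0:-→d1:-→d2:-→d3:-→d4:-→d5:-→d6:-→d7:-→d8:-→d9:-→d10:-→d11:-→d12:-→d13:-→d14:-→d15:-→d16:-→d17:-→d18:-→d19:-→d20:-→d21:-→d22:-→d23:-→d24:-→d25:-→d26:-→d27:-→d28:-→d29:-→d30:H2  best=H2
  + 2.40.0.0/14 (H2) depth=14
  + 121.0.0.0/8 (H0) depth=8
  + 0.0.0.0/0 (H0) depth=0
  + 233.128.0.0/9 (H1) depth=9
  ? 217.51.106.115  path d0:H0→d1:-→d2:-→d3:-→d4:-→d5:-→d6:-→d7:-→d8:-→d9:-→d10:-→d11:-→d12:-→d13:-→d14:-→d15:-→d16:-→d17:-→d18:-→d19:-→d20:-→d21:-→d22:-→d23:-→d24:-→d25:-→d26:-→d27:-→d28:-→d29:-→d30:H2  best=H2
  ? 217.51.106.113  path d0:H0→d1:-→d2:-→d3:-→d4:-→d5:-→d6:-→d7:-→d8:-→d9:-→d10:-→d11:-→d12:-→d13:-→d14:-→d15:-→d16:-→d17:-→d18:-→d19:-→d20:-→d21:-→d22:-→d23:-→d24:-→d25:-→d26:-→d27:-→d28:-→d29:-→d30:H2  best=H2
  del 217.51.106.112/30 (clear depth 30)
  ? 2.42.6.161  path d0:H0→d1:-→d2:-→d3:-→d4:-→d5:-→d6:-→d7:-→d8:-→d9:-→d10:-→d11:-→d12:-→d13:-→d14:H2→d15:-→d16:-→d17:-→d18:-→d19:-→d20:-→d21:-→d22:-→d23:-→d24:-→d25:-→d26:-→d27:-→d28:-→d29:-→d30:-→d31:-→d32:H0  best=H0
  + 2.42.0.0/16 (H1) depth=16
  del 2.42.6.161/32 (clear depth 32)
  ? 122.232.230.128  path d0:H0→d1:-→d2:-→d3:-→d4:-→d5:-→d6:-  best=H0
  ? 2.42.3.170  path d0:H0→d1:-→d2:-→d3:-→d4:-→d5:-→d6:-→d7:-→d8:-→d9:-→d10:-→d11:-→d12:-→d13:-→d14:H2→d15:-→d16:H1→d17:-→d18:-→d19:-→d20:-→d21:-  best=H1
  + 233.250.0.0/16 (H1) depth=16
  + 2.42.6.160/28 (H1) depth=28
  del 233.250.0.0/16 (clear depth 16)
  + 2.32.0.0/12 (H1) depth=12
  ? 233.128.0.1  path d0:H0→d1:-→d2:-→d3:-→d4:-→d5:-→d6:-→d7:-→d8:-→d9:H1  best=H1
  del 2.42.0.0/16 (clear depth 16)
  + 217.51.106.0/24 (H0) depth=24
  + 121.128.0.0/10 (H1) depth=10
  ? 2.42.6.161  path d0:H0→d1:-→d2:-→d3:-→d4:-→d5:-→d6:-→d7:-→d8:-→d9:-→d10:-→d11:-→d12:H1→d13:-→d14:H2→d15:-→d16:-→d17:-→d18:-→d19:-→d20:-→d21:-→d22:-→d23:-→d24:-→d25:-→d26:-→d27:-→d28:H1→d29:-→d30:-→d31:-→d32:-  best=H1
  + 217.51.106.0/24 (H0) depth=24
  del 233.128.0.0/9 (clear depth 9)
  ? 216.141.108.71  path d0:H0→d1:-→d2:-→d3:-→d4:-→d5:-→d6:-→d7:-  best=H0
  + 2.42.0.0/20 (H1) depth=20
  + 2.42.6.0/24 (H2) depth=24
  + 0.0.0.0/0 (H0) depth=0
  ? 121.128.32.74  path d0:H0→d1:-→d2:-→d3:-→d4:-→d5:-→d6:-→d7:-→d8:H0→d9:-→d10:H1  best=H1
  ? 2.42.6.0  path d0:H0→d1:-→d2:-→d3:-→d4:-→d5:-→d6:-→d7:-→d8:-→d9:-→d10:-→d11:-→d12:H1→d13:-→d14:H2→d15:-→d16:-→d17:-→d18:-→d19:-→d20:H1→d21:-→d22:-→d23:-→d24:H2  best=H2
  ? 2.42.6.163  path d0:H0→d1:-→d2:-→d3:-→d4:-→d5:-→d6:-→d7:-→d8:-→d9:-→d10:-→d11:-→d12:H1→d13:-→d14:H2→d15:-→d16:-→d17:-→d18:-→d19:-→d20:H1→d21:-→d22:-→d23:-→d24:H2→d25:-→d26:-→d27:-→d28:H1→d29:-→d30:-  best=H1
  + 217.51.0.0/16 (H2) depth=16

== LOOKUPS ==
["H2","H2","H2","H0","H0","H1","H1","H1","H0","H1","H2","H1"]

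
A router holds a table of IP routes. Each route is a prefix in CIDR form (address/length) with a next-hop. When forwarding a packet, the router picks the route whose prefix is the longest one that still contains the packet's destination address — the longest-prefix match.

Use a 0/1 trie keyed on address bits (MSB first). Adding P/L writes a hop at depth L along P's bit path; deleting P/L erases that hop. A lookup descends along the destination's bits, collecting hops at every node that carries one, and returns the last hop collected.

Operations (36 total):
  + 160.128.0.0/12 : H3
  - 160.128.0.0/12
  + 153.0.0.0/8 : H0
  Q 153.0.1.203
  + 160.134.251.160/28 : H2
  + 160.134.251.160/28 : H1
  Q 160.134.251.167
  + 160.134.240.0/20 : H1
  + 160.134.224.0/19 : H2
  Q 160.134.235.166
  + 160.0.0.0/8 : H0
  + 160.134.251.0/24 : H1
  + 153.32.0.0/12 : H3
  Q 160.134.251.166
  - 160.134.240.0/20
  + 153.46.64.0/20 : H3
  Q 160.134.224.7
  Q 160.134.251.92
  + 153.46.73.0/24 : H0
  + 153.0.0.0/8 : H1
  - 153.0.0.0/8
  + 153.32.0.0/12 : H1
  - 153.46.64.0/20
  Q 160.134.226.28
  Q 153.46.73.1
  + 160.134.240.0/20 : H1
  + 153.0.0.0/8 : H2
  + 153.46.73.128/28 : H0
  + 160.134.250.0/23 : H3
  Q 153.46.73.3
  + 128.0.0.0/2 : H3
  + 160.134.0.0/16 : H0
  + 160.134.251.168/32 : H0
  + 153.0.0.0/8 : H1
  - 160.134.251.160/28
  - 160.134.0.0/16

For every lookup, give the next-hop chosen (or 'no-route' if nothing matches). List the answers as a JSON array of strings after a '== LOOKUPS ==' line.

Trace:
  add 160.128.0.0/12 -> H3 at depth 12
  - 160.128.0.0/12 clear@12
  add 153.0.0.0/8 -> H0 at depth 8
  ? 153.0.1.203  path d0:-→d1:-→d2:-→d3:-→d4:-→d5:-→d6:-→d7:-→d8:H0  best=H0
  add 160.134.251.160/28 -> H2 at depth 28
  add 160.134.251.160/28 -> H1 at depth 28
  ? 160.134.251.167  path d0:-→d1:-→d2:-→d3:-→d4:-→d5:-→d6:-→d7:-→d8:-→d9:-→d10:-→d11:-→d12:-→d13:-→d14:-→d15:-→d16:-→d17:-→d18:-→d19:-→d20:-→d21:-→d22:-→d23:-→d24:-→d25:-→d26:-→d27:-→d28:H1  best=H1
  add 160.134.240.0/20 -> H1 at depth 20
  add 160.134.224.0/19 -> H2 at depth 19
  ? 160.134.235.166  path d0:-→d1:-→d2:-→d3:-→d4:-→d5:-→d6:-→d7:-→d8:-→d9:-→d10:-→d11:-→d12:-→d13:-→d14:-→d15:-→d16:-→d17:-→d18:-→d19:H2  best=H2
  add 160.0.0.0/8 -> H0 at depth 8
  add 160.134.251.0/24 -> H1 at depth 24
  add 153.32.0.0/12 -> H3 at depth 12
  ? 160.134.251.166  path d0:-→d1:-→d2:-→d3:-→d4:-→d5:-→d6:-→d7:-→d8:H0→d9:-→d10:-→d11:-→d12:-→d13:-→d14:-→d15:-→d16:-→d17:-→d18:-→d19:H2→d20:H1→d21:-→d22:-→d23:-→d24:H1→d25:-→d26:-→d27:-→d28:H1  best=H1
  - 160.134.240.0/20 clear@20
  add 153.46.64.0/20 -> H3 at depth 20
  ? 160.134.224.7  path d0:-→d1:-→d2:-→d3:-→d4:-→d5:-→d6:-→d7:-→d8:H0→d9:-→d10:-→d11:-→d12:-→d13:-→d14:-→d15:-→d16:-→d17:-→d18:-→d19:H2  best=H2
  ? 160.134.251.92  path d0:-→d1:-→d2:-→d3:-→d4:-→d5:-→d6:-→d7:-→d8:H0→d9:-→d10:-→d11:-→d12:-→d13:-→d14:-→d15:-→d16:-→d17:-→d18:-→d19:H2→d20:-→d21:-→d22:-→d23:-→d24:H1  best=H1
  add 153.46.73.0/24 -> H0 at depth 24
  add 153.0.0.0/8 -> H1 at depth 8
  - 153.0.0.0/8 clear@8
  add 153.32.0.0/12 -> H1 at depth 12
  - 153.46.64.0/20 clear@20
  ? 160.134.226.28  path d0:-→d1:-→d2:-→d3:-→d4:-→d5:-→d6:-→d7:-→d8:H0→d9:-→d10:-→d11:-→d12:-→d13:-→d14:-→d15:-→d16:-→d17:-→d18:-→d19:H2  best=H2
  ? 153.46.73.1  path d0:-→d1:-→d2:-→d3:-→d4:-→d5:-→d6:-→d7:-→d8:-→d9:-→d10:-→d11:-→d12:H1→d13:-→d14:-→d15:-→d16:-→d17:-→d18:-→d19:-→d20:-→d21:-→d22:-→d23:-→d24:H0  best=H0
  add 160.134.240.0/20 -> H1 at depth 20
  add 153.0.0.0/8 -> H2 at depth 8
  add 153.46.73.128/28 -> H0 at depth 28
  add 160.134.250.0/23 -> H3 at depth 23
  ? 153.46.73.3  path d0:-→d1:-→d2:-→d3:-→d4:-→d5:-→d6:-→d7:-→d8:H2→d9:-→d10:-→d11:-→d12:H1→d13:-→d14:-→d15:-→d16:-→d17:-→d18:-→d19:-→d20:-→d21:-→d22:-→d23:-→d24:H0  best=H0
  add 128.0.0.0/2 -> H3 at depth 2
  add 160.134.0.0/16 -> H0 at depth 16
  add 160.134.251.168/32 -> H0 at depth 32
  add 153.0.0.0/8 -> H1 at depth 8
  - 160.134.251.160/28 clear@28
  - 160.134.0.0/16 clear@16

== LOOKUPS ==
["H0","H1","H2","H1","H2","H1","H2","H0","H0"]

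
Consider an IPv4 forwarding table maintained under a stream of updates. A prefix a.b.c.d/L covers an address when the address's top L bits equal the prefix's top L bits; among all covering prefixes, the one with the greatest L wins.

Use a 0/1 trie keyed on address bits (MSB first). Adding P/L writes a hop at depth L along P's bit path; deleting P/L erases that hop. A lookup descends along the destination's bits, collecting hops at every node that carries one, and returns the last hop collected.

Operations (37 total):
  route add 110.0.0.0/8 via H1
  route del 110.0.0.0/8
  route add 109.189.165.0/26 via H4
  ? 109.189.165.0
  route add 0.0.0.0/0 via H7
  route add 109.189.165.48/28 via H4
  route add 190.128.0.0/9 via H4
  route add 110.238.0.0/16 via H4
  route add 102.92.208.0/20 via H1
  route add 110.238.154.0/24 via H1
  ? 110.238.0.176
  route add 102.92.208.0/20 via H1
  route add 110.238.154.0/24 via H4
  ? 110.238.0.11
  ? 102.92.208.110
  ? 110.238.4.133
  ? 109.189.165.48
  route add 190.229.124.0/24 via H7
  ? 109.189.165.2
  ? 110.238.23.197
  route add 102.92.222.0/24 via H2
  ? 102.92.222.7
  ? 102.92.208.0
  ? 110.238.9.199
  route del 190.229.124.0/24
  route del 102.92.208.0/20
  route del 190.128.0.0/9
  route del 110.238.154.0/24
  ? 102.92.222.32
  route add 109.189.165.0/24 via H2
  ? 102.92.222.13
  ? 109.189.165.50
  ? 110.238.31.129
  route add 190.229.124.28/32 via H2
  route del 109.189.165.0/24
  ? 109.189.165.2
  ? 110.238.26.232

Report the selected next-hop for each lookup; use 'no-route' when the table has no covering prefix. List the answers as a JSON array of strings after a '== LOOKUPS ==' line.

Apply in order:
  + 110.0.0.0/8 (H1) depth=8
  del 110.0.0.0/8 (clear depth 8)
  + 109.189.165.0/26 (H4) depth=26
  Q 109.189.165.0: descend 01101101101111011010010100 ; hops seen [H4] ; pick H4
  + 0.0.0.0/0 (H7) depth=0
  + 109.189.165.48/28 (H4) depth=28
  + 190.128.0.0/9 (H4) depth=9
  + 110.238.0.0/16 (H4) depth=16
  + 102.92.208.0/20 (H1) depth=20
  + 110.238.154.0/24 (H1) depth=24
  Q 110.238.0.176: descend 0110111011101110 ; hops seen [H7,H4] ; pick H4
  + 102.92.208.0/20 (H1) depth=20
  + 110.238.154.0/24 (H4) depth=24
  Q 110.238.0.11: descend 0110111011101110 ; hops seen [H7,H4] ; pick H4
  Q 102.92.208.110: descend 01100110010111001101 ; hops seen [H7,H1] ; pick H1
  Q 110.238.4.133: descend 0110111011101110 ; hops seen [H7,H4] ; pick H4
  Q 109.189.165.48: descend 0110110110111101101001010011 ; hops seen [H7,H4,H4] ; pick H4
  + 190.229.124.0/24 (H7) depth=24
  Q 109.189.165.2: descend 01101101101111011010010100 ; hops seen [H7,H4] ; pick H4
  Q 110.238.23.197: descend 0110111011101110 ; hops seen [H7,H4] ; pick H4
  + 102.92.222.0/24 (H2) depth=24
  Q 102.92.222.7: descend 011001100101110011011110 ; hops seen [H7,H1,H2] ; pick H2
  Q 102.92.208.0: descend 01100110010111001101 ; hops seen [H7,H1] ; pick H1
  Q 110.238.9.199: descend 0110111011101110 ; hops seen [H7,H4] ; pick H4
  del 190.229.124.0/24 (clear depth 24)
  del 102.92.208.0/20 (clear depth 20)
  del 190.128.0.0/9 (clear depth 9)
  del 110.238.154.0/24 (clear depth 24)
  Q 102.92.222.32: descend 011001100101110011011110 ; hops seen [H7,H2] ; pick H2
  + 109.189.165.0/24 (H2) depth=24
  Q 102.92.222.13: descend 011001100101110011011110 ; hops seen [H7,H2] ; pick H2
  Q 109.189.165.50: descend 0110110110111101101001010011 ; hops seen [H7,H2,H4,H4] ; pick H4
  Q 110.238.31.129: descend 0110111011101110 ; hops seen [H7,H4] ; pick H4
  + 190.229.124.28/32 (H2) depth=32
  del 109.189.165.0/24 (clear depth 24)
  Q 109.189.165.2: descend 01101101101111011010010100 ; hops seen [H7,H4] ; pick H4
  Q 110.238.26.232: descend 0110111011101110 ; hops seen [H7,H4] ; pick H4

== LOOKUPS ==
["H4","H4","H4","H1","H4","H4","H4","H4","H2","H1","H4","H2","H2","H4","H4","H4","H4"]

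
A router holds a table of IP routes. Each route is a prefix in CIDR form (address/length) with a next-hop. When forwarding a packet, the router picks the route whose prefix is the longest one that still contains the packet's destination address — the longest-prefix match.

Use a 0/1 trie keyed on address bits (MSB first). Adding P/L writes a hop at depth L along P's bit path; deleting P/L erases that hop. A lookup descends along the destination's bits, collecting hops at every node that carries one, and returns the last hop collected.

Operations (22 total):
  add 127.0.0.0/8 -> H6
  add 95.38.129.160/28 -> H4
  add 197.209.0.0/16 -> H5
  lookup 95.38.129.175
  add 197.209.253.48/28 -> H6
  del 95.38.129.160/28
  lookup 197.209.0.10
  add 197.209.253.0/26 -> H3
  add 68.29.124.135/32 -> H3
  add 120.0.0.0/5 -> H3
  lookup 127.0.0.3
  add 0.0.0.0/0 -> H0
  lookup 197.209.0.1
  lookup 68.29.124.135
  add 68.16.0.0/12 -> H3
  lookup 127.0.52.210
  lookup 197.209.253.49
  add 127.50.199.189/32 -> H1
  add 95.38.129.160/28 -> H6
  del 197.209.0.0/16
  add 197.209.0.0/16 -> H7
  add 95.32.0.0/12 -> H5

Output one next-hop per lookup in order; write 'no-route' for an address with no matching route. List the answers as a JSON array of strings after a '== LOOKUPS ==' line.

Trace:
  + 127.0.0.0/8 (H6) depth=8
  + 95.38.129.160/28 (H4) depth=28
  + 197.209.0.0/16 (H5) depth=16
  ? 95.38.129.175  path d0:-→d1:-→d2:-→d3:-→d4:-→d5:-→d6:-→d7:-→d8:-→d9:-→d10:-→d11:-→d12:-→d13:-→d14:-→d15:-→d16:-→d17:-→d18:-→d19:-→d20:-→d21:-→d22:-→d23:-→d24:-→d25:-→d26:-→d27:-→d28:H4  best=H4
  + 197.209.253.48/28 (H6) depth=28
  - 95.38.129.160/28 clear@28
  ? 197.209.0.10  path d0:-→d1:-→d2:-→d3:-→d4:-→d5:-→d6:-→d7:-→d8:-→d9:-→d10:-→d11:-→d12:-→d13:-→d14:-→d15:-→d16:H5  best=H5
  + 197.209.253.0/26 (H3) depth=26
  + 68.29.124.135/32 (H3) depth=32
  + 120.0.0.0/5 (H3) depth=5
  ? 127.0.0.3  path d0:-→d1:-→d2:-→d3:-→d4:-→d5:H3→d6:-→d7:-→d8:H6  best=H6
  + 0.0.0.0/0 (H0) depth=0
  ? 197.209.0.1  path d0:H0→d1:-→d2:-→d3:-→d4:-→d5:-→d6:-→d7:-→d8:-→d9:-→d10:-→d11:-→d12:-→d13:-→d14:-→d15:-→d16:H5  best=H5
  ? 68.29.124.135  path d0:H0→d1:-→d2:-→d3:-→d4:-→d5:-→d6:-→d7:-→d8:-→d9:-→d10:-→d11:-→d12:-→d13:-→d14:-→d15:-→d16:-→d17:-→d18:-→d19:-→d20:-→d21:-→d22:-→d23:-→d24:-→d25:-→d26:-→d27:-→d28:-→d29:-→d30:-→d31:-→d32:H3  best=H3
  + 68.16.0.0/12 (H3) depth=12
  ? 127.0.52.210  path d0:H0→d1:-→d2:-→d3:-→d4:-→d5:H3→d6:-→d7:-→d8:H6  best=H6
  ? 197.209.253.49  path d0:H0→d1:-→d2:-→d3:-→d4:-→d5:-→d6:-→d7:-→d8:-→d9:-→d10:-→d11:-→d12:-→d13:-→d14:-→d15:-→d16:H5→d17:-→d18:-→d19:-→d20:-→d21:-→d22:-→d23:-→d24:-→d25:-→d26:H3→d27:-→d28:H6  best=H6
  + 127.50.199.189/32 (H1) depth=32
  + 95.38.129.160/28 (H6) depth=28
  - 197.209.0.0/16 clear@16
  + 197.209.0.0/16 (H7) depth=16
  + 95.32.0.0/12 (H5) depth=12

== LOOKUPS ==
["H4","H5","H6","H5","H3","H6","H6"]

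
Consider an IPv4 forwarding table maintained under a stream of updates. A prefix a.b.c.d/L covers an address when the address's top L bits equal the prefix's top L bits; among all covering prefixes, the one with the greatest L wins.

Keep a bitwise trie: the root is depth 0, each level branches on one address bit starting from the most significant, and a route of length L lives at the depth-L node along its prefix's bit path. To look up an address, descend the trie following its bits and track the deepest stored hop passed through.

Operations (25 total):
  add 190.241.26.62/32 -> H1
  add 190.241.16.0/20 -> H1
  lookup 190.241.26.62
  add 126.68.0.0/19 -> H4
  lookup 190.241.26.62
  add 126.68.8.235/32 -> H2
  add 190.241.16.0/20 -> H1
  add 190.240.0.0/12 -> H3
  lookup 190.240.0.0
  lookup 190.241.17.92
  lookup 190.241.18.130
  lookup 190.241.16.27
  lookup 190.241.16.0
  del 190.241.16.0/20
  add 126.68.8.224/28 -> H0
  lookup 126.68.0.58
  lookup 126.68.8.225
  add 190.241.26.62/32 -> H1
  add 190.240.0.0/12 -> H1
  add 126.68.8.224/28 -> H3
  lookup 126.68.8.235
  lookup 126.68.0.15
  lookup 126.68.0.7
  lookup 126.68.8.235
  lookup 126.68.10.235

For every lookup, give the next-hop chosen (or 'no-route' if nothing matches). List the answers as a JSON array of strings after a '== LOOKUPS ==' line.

Process each operation:
  add 190.241.26.62/32 -> H1 at depth 32
  add 190.241.16.0/20 -> H1 at depth 20
  ? 190.241.26.62  path d0:-→d1:-→d2:-→d3:-→d4:-→d5:-→d6:-→d7:-→d8:-→d9:-→d10:-→d11:-→d12:-→d13:-→d14:-→d15:-→d16:-→d17:-→d18:-→d19:-→d20:H1→d21:-→d22:-→d23:-→d24:-→d25:-→d26:-→d27:-→d28:-→d29:-→d30:-→d31:-→d32:H1  best=H1
  add 126.68.0.0/19 -> H4 at depth 19
  ? 190.241.26.62  path d0:-→d1:-→d2:-→d3:-→d4:-→d5:-→d6:-→d7:-→d8:-→d9:-→d10:-→d11:-→d12:-→d13:-→d14:-→d15:-→d16:-→d17:-→d18:-→d19:-→d20:H1→d21:-→d22:-→d23:-→d24:-→d25:-→d26:-→d27:-→d28:-→d29:-→d30:-→d31:-→d32:H1  best=H1
  add 126.68.8.235/32 -> H2 at depth 32
  add 190.241.16.0/20 -> H1 at depth 20
  add 190.240.0.0/12 -> H3 at depth 12
  ? 190.240.0.0  path d0:-→d1:-→d2:-→d3:-→d4:-→d5:-→d6:-→d7:-→d8:-→d9:-→d10:-→d11:-→d12:H3→d13:-→d14:-→d15:-  best=H3
  ? 190.241.17.92  path d0:-→d1:-→d2:-→d3:-→d4:-→d5:-→d6:-→d7:-→d8:-→d9:-→d10:-→d11:-→d12:H3→d13:-→d14:-→d15:-→d16:-→d17:-→d18:-→d19:-→d20:H1  best=H1
  ? 190.241.18.130  path d0:-→d1:-→d2:-→d3:-→d4:-→d5:-→d6:-→d7:-→d8:-→d9:-→d10:-→d11:-→d12:H3→d13:-→d14:-→d15:-→d16:-→d17:-→d18:-→d19:-→d20:H1  best=H1
  ? 190.241.16.27  path d0:-→d1:-→d2:-→d3:-→d4:-→d5:-→d6:-→d7:-→d8:-→d9:-→d10:-→d11:-→d12:H3→d13:-→d14:-→d15:-→d16:-→d17:-→d18:-→d19:-→d20:H1  best=H1
  ? 190.241.16.0  path d0:-→d1:-→d2:-→d3:-→d4:-→d5:-→d6:-→d7:-→d8:-→d9:-→d10:-→d11:-→d12:H3→d13:-→d14:-→d15:-→d16:-→d17:-→d18:-→d19:-→d20:H1  best=H1
  - 190.241.16.0/20 clear@20
  add 126.68.8.224/28 -> H0 at depth 28
  ? 126.68.0.58  path d0:-→d1:-→d2:-→d3:-→d4:-→d5:-→d6:-→d7:-→d8:-→d9:-→d10:-→d11:-→d12:-→d13:-→d14:-→d15:-→d16:-→d17:-→d18:-→d19:H4→d20:-  best=H4
  ? 126.68.8.225  path d0:-→d1:-→d2:-→d3:-→d4:-→d5:-→d6:-→d7:-→d8:-→d9:-→d10:-→d11:-→d12:-→d13:-→d14:-→d15:-→d16:-→d17:-→d18:-→d19:H4→d20:-→d21:-→d22:-→d23:-→d24:-→d25:-→d26:-→d27:-→d28:H0  best=H0
  add 190.241.26.62/32 -> H1 at depth 32
  add 190.240.0.0/12 -> H1 at depth 12
  add 126.68.8.224/28 -> H3 at depth 28
  ? 126.68.8.235  path d0:-→d1:-→d2:-→d3:-→d4:-→d5:-→d6:-→d7:-→d8:-→d9:-→d10:-→d11:-→d12:-→d13:-→d14:-→d15:-→d16:-→d17:-→d18:-→d19:H4→d20:-→d21:-→d22:-→d23:-→d24:-→d25:-→d26:-→d27:-→d28:H3→d29:-→d30:-→d31:-→d32:H2  best=H2
  ? 126.68.0.15  path d0:-→d1:-→d2:-→d3:-→d4:-→d5:-→d6:-→d7:-→d8:-→d9:-→d10:-→d11:-→d12:-→d13:-→d14:-→d15:-→d16:-→d17:-→d18:-→d19:H4→d20:-  best=H4
  ? 126.68.0.7  path d0:-→d1:-→d2:-→d3:-→d4:-→d5:-→d6:-→d7:-→d8:-→d9:-→d10:-→d11:-→d12:-→d13:-→d14:-→d15:-→d16:-→d17:-→d18:-→d19:H4→d20:-  best=H4
  ? 126.68.8.235  path d0:-→d1:-→d2:-→d3:-→d4:-→d5:-→d6:-→d7:-→d8:-→d9:-→d10:-→d11:-→d12:-→d13:-→d14:-→d15:-→d16:-→d17:-→d18:-→d19:H4→d20:-→d21:-→d22:-→d23:-→d24:-→d25:-→d26:-→d27:-→d28:H3→d29:-→d30:-→d31:-→d32:H2  best=H2
  ? 126.68.10.235  path d0:-→d1:-→d2:-→d3:-→d4:-→d5:-→d6:-→d7:-→d8:-→d9:-→d10:-→d11:-→d12:-→d13:-→d14:-→d15:-→d16:-→d17:-→d18:-→d19:H4→d20:-→d21:-→d22:-  best=H4

== LOOKUPS ==
["H1","H1","H3","H1","H1","H1","H1","H4","H0","H2","H4","H4","H2","H4"]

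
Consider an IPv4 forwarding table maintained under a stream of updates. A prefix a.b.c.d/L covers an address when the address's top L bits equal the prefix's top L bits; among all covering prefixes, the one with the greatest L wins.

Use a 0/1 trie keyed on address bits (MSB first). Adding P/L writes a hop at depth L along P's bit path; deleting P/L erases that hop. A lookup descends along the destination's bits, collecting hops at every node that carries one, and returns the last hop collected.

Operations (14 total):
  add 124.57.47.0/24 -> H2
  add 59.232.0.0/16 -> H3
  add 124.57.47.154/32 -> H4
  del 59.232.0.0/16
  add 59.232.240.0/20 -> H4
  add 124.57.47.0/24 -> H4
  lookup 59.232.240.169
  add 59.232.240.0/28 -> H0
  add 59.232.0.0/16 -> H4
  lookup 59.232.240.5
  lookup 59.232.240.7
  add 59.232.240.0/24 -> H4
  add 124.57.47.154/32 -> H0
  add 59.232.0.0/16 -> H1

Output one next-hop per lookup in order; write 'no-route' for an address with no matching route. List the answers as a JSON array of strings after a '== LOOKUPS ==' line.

Trace:
  + 124.57.47.0/24 (H2) depth=24
  + 59.232.0.0/16 (H3) depth=16
  + 124.57.47.154/32 (H4) depth=32
  - 59.232.0.0/16 clear@16
  + 59.232.240.0/20 (H4) depth=20
  + 124.57.47.0/24 (H4) depth=24
  ? 59.232.240.169  path d0:-→d1:-→d2:-→d3:-→d4:-→d5:-→d6:-→d7:-→d8:-→d9:-→d10:-→d11:-→d12:-→d13:-→d14:-→d15:-→d16:-→d17:-→d18:-→d19:-→d20:H4  best=H4
  + 59.232.240.0/28 (H0) depth=28
  + 59.232.0.0/16 (H4) depth=16
  ? 59.232.240.5  path d0:-→d1:-→d2:-→d3:-→d4:-→d5:-→d6:-→d7:-→d8:-→d9:-→d10:-→d11:-→d12:-→d13:-→d14:-→d15:-→d16:H4→d17:-→d18:-→d19:-→d20:H4→d21:-→d22:-→d23:-→d24:-→d25:-→d26:-→d27:-→d28:H0  best=H0
  ? 59.232.240.7  path d0:-→d1:-→d2:-→d3:-→d4:-→d5:-→d6:-→d7:-→d8:-→d9:-→d10:-→d11:-→d12:-→d13:-→d14:-→d15:-→d16:H4→d17:-→d18:-→d19:-→d20:H4→d21:-→d22:-→d23:-→d24:-→d25:-→d26:-→d27:-→d28:H0  best=H0
  + 59.232.240.0/24 (H4) depth=24
  + 124.57.47.154/32 (H0) depth=32
  + 59.232.0.0/16 (H1) depth=16

== LOOKUPS ==
["H4","H0","H0"]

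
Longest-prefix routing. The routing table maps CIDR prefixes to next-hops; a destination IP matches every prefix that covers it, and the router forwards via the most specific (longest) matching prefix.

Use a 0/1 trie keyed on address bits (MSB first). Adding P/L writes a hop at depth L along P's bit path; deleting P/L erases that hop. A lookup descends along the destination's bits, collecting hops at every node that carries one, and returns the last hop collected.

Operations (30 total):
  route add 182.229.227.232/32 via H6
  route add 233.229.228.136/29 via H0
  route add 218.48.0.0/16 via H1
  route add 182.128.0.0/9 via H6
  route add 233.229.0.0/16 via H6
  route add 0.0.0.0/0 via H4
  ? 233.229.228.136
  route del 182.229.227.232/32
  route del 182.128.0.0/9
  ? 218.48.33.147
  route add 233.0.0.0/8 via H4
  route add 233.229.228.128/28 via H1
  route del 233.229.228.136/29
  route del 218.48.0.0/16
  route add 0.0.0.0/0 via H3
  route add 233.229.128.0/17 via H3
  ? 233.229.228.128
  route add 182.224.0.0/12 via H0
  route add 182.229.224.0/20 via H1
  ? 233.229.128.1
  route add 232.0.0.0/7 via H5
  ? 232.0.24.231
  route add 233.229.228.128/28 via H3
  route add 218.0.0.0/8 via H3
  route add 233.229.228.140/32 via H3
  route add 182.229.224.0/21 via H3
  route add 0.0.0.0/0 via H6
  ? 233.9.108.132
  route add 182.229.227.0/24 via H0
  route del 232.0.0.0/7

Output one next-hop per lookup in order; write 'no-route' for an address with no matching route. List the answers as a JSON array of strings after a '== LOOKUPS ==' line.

Process each operation:
  + 182.229.227.232/32 (H6) depth=32
  + 233.229.228.136/29 (H0) depth=29
  + 218.48.0.0/16 (H1) depth=16
  + 182.128.0.0/9 (H6) depth=9
  + 233.229.0.0/16 (H6) depth=16
  + 0.0.0.0/0 (H4) depth=0
  Q 233.229.228.136: descend 11101001111001011110010010001 ; hops seen [H4,H6,H0] ; pick H0
  - 182.229.227.232/32 clear@32
  - 182.128.0.0/9 clear@9
  Q 218.48.33.147: descend 1101101000110000 ; hops seen [H4,H1] ; pick H1
  + 233.0.0.0/8 (H4) depth=8
  + 233.229.228.128/28 (H1) depth=28
  - 233.229.228.136/29 clear@29
  - 218.48.0.0/16 clear@16
  + 0.0.0.0/0 (H3) depth=0
  + 233.229.128.0/17 (H3) depth=17
  Q 233.229.228.128: descend 1110100111100101111001001000 ; hops seen [H3,H4,H6,H3,H1] ; pick H1
  + 182.224.0.0/12 (H0) depth=12
  + 182.229.224.0/20 (H1) depth=20
  Q 233.229.128.1: descend 11101001111001011 ; hops seen [H3,H4,H6,H3] ; pick H3
  + 232.0.0.0/7 (H5) depth=7
  Q 232.0.24.231: descend 1110100 ; hops seen [H3,H5] ; pick H5
  + 233.229.228.128/28 (H3) depth=28
  + 218.0.0.0/8 (H3) depth=8
  + 233.229.228.140/32 (H3) depth=32
  + 182.229.224.0/21 (H3) depth=21
  + 0.0.0.0/0 (H6) depth=0
  Q 233.9.108.132: descend 11101001 ; hops seen [H6,H5,H4] ; pick H4
  + 182.229.227.0/24 (H0) depth=24
  - 232.0.0.0/7 clear@7

== LOOKUPS ==
["H0","H1","H1","H3","H5","H4"]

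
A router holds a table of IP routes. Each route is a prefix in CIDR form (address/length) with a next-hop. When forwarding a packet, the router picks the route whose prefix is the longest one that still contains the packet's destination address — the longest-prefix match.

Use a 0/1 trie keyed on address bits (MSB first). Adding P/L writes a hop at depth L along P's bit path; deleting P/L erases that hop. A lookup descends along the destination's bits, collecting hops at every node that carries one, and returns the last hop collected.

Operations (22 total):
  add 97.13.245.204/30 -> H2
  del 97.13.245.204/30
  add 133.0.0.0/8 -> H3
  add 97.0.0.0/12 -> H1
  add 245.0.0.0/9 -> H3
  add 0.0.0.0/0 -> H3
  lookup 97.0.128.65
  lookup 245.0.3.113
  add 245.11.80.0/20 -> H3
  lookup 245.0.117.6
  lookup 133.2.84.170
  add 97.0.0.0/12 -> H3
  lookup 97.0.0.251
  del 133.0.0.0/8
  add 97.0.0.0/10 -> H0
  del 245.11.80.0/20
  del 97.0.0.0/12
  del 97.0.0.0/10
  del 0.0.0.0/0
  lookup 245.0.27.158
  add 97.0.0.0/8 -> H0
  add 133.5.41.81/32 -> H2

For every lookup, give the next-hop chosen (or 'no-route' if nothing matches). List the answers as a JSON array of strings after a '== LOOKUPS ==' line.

Apply in order:
  add 97.13.245.204/30 -> H2 at depth 30
  - 97.13.245.204/30 clear@30
  add 133.0.0.0/8 -> H3 at depth 8
  add 97.0.0.0/12 -> H1 at depth 12
  add 245.0.0.0/9 -> H3 at depth 9
  add 0.0.0.0/0 -> H3 at depth 0
  lookup 97.0.128.65: bits 011000010000 walk d0:H3→d1:-→d2:-→d3:-→d4:-→d5:-→d6:-→d7:-→d8:-→d9:-→d10:-→d11:-→d12:H1 -> H1
  lookup 245.0.3.113: bits 111101010 walk d0:H3→d1:-→d2:-→d3:-→d4:-→d5:-→d6:-→d7:-→d8:-→d9:H3 -> H3
  add 245.11.80.0/20 -> H3 at depth 20
  lookup 245.0.117.6: bits 111101010000 walk d0:H3→d1:-→d2:-→d3:-→d4:-→d5:-→d6:-→d7:-→d8:-→d9:H3→d10:-→d11:-→d12:- -> H3
  lookup 133.2.84.170: bits 10000101 walk d0:H3→d1:-→d2:-→d3:-→d4:-→d5:-→d6:-→d7:-→d8:H3 -> H3
  add 97.0.0.0/12 -> H3 at depth 12
  lookup 97.0.0.251: bits 011000010000 walk d0:H3→d1:-→d2:-→d3:-→d4:-→d5:-→d6:-→d7:-→d8:-→d9:-→d10:-→d11:-→d12:H3 -> H3
  - 133.0.0.0/8 clear@8
  add 97.0.0.0/10 -> H0 at depth 10
  - 245.11.80.0/20 clear@20
  - 97.0.0.0/12 clear@12
  - 97.0.0.0/10 clear@10
  - 0.0.0.0/0 clear@0
  lookup 245.0.27.158: bits 111101010000 walk d0:-→d1:-→d2:-→d3:-→d4:-→d5:-→d6:-→d7:-→d8:-→d9:H3→d10:-→d11:-→d12:- -> H3
  add 97.0.0.0/8 -> H0 at depth 8
  add 133.5.41.81/32 -> H2 at depth 32

== LOOKUPS ==
["H1","H3","H3","H3","H3","H3"]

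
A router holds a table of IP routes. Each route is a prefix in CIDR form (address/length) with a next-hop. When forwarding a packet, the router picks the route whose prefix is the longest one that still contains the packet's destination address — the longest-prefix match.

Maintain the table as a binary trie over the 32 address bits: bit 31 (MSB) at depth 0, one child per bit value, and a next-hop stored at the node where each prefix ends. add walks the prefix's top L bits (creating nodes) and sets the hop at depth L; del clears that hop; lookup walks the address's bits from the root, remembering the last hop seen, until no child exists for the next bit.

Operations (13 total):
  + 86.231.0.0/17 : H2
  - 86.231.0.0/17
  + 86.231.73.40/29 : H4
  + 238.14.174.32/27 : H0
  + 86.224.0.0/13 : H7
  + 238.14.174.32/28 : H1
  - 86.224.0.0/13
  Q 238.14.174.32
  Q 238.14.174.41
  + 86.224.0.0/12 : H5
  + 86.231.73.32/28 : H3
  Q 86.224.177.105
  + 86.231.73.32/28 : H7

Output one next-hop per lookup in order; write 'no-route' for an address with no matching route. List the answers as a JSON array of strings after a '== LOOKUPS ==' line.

Trace:
  add 86.231.0.0/17 -> H2 at depth 17
  del 86.231.0.0/17 (clear depth 17)
  add 86.231.73.40/29 -> H4 at depth 29
  add 238.14.174.32/27 -> H0 at depth 27
  add 86.224.0.0/13 -> H7 at depth 13
  add 238.14.174.32/28 -> H1 at depth 28
  del 86.224.0.0/13 (clear depth 13)
  lookup 238.14.174.32: bits 1110111000001110101011100010 walk d0:-→d1:-→d2:-→d3:-→d4:-→d5:-→d6:-→d7:-→d8:-→d9:-→d10:-→d11:-→d12:-→d13:-→d14:-→d15:-→d16:-→d17:-→d18:-→d19:-→d20:-→d21:-→d22:-→d23:-→d24:-→d25:-→d26:-→d27:H0→d28:H1 -> H1
  lookup 238.14.174.41: bits 1110111000001110101011100010 walk d0:-→d1:-→d2:-→d3:-→d4:-→d5:-→d6:-→d7:-→d8:-→d9:-→d10:-→d11:-→d12:-→d13:-→d14:-→d15:-→d16:-→d17:-→d18:-→d19:-→d20:-→d21:-→d22:-→d23:-→d24:-→d25:-→d26:-→d27:H0→d28:H1 -> H1
  add 86.224.0.0/12 -> H5 at depth 12
  add 86.231.73.32/28 -> H3 at depth 28
  lookup 86.224.177.105: bits 0101011011100 walk d0:-→d1:-→d2:-→d3:-→d4:-→d5:-→d6:-→d7:-→d8:-→d9:-→d10:-→d11:-→d12:H5→d13:- -> H5
  add 86.231.73.32/28 -> H7 at depth 28

== LOOKUPS ==
["H1","H1","H5"]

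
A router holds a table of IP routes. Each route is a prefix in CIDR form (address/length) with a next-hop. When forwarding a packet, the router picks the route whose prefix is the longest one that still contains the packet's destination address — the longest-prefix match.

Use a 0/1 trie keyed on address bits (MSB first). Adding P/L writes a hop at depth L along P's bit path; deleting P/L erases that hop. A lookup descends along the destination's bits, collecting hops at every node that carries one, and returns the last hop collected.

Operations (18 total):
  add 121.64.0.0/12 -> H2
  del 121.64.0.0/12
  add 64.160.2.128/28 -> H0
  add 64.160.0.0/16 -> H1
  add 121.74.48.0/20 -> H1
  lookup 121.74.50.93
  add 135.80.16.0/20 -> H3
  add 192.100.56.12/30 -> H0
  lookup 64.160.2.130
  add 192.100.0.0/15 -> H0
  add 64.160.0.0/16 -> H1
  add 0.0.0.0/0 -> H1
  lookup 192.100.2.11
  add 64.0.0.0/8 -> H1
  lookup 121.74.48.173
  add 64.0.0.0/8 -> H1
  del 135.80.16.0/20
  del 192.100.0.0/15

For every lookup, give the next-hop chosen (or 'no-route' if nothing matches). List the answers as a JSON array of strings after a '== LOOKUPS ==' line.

Apply in order:
  + 121.64.0.0/12 (H2) depth=12
  - 121.64.0.0/12 clear@12
  + 64.160.2.128/28 (H0) depth=28
  + 64.160.0.0/16 (H1) depth=16
  + 121.74.48.0/20 (H1) depth=20
  ? 121.74.50.93  path d0:-→d1:-→d2:-→d3:-→d4:-→d5:-→d6:-→d7:-→d8:-→d9:-→d10:-→d11:-→d12:-→d13:-→d14:-→d15:-→d16:-→d17:-→d18:-→d19:-→d20:H1  best=H1
  + 135.80.16.0/20 (H3) depth=20
  + 192.100.56.12/30 (H0) depth=30
  ? 64.160.2.130  path d0:-→d1:-→d2:-→d3:-→d4:-→d5:-→d6:-→d7:-→d8:-→d9:-→d10:-→d11:-→d12:-→d13:-→d14:-→d15:-→d16:H1→d17:-→d18:-→d19:-→d20:-→d21:-→d22:-→d23:-→d24:-→d25:-→d26:-→d27:-→d28:H0  best=H0
  + 192.100.0.0/15 (H0) depth=15
  + 64.160.0.0/16 (H1) depth=16
  + 0.0.0.0/0 (H1) depth=0
  ? 192.100.2.11  path d0:H1→d1:-→d2:-→d3:-→d4:-→d5:-→d6:-→d7:-→d8:-→d9:-→d10:-→d11:-→d12:-→d13:-→d14:-→d15:H0→d16:-→d17:-→d18:-  best=H0
  + 64.0.0.0/8 (H1) depth=8
  ? 121.74.48.173  path d0:H1→d1:-→d2:-→d3:-→d4:-→d5:-→d6:-→d7:-→d8:-→d9:-→d10:-→d11:-→d12:-→d13:-→d14:-→d15:-→d16:-→d17:-→d18:-→d19:-→d20:H1  best=H1
  + 64.0.0.0/8 (H1) depth=8
  - 135.80.16.0/20 clear@20
  - 192.100.0.0/15 clear@15

== LOOKUPS ==
["H1","H0","H0","H1"]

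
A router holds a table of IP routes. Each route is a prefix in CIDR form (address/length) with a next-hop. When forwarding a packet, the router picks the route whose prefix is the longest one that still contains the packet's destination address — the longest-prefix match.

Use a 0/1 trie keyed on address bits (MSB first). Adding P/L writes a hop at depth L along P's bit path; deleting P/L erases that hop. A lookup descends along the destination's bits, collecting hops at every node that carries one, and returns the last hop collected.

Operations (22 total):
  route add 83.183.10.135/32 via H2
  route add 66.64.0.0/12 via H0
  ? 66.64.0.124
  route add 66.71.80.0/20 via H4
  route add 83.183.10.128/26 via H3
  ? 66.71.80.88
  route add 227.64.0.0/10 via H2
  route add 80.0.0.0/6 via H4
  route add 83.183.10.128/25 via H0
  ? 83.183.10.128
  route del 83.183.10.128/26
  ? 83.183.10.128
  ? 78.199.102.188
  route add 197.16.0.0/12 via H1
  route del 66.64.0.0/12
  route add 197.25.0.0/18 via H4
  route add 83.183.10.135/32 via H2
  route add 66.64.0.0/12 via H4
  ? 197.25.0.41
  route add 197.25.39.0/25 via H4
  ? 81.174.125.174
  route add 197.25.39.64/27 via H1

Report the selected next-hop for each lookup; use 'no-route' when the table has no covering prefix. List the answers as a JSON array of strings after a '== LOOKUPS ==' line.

Apply in order:
  + 83.183.10.135/32 (H2) depth=32
  + 66.64.0.0/12 (H0) depth=12
  ? 66.64.0.124  path d0:-→d1:-→d2:-→d3:-→d4:-→d5:-→d6:-→d7:-→d8:-→d9:-→d10:-→d11:-→d12:H0  best=H0
  + 66.71.80.0/20 (H4) depth=20
  + 83.183.10.128/26 (H3) depth=26
  ? 66.71.80.88  path d0:-→d1:-→d2:-→d3:-→d4:-→d5:-→d6:-→d7:-→d8:-→d9:-→d10:-→d11:-→d12:H0→d13:-→d14:-→d15:-→d16:-→d17:-→d18:-→d19:-→d20:H4  best=H4
  + 227.64.0.0/10 (H2) depth=10
  + 80.0.0.0/6 (H4) depth=6
  + 83.183.10.128/25 (H0) depth=25
  ? 83.183.10.128  path d0:-→d1:-→d2:-→d3:-→d4:-→d5:-→d6:H4→d7:-→d8:-→d9:-→d10:-→d11:-→d12:-→d13:-→d14:-→d15:-→d16:-→d17:-→d18:-→d19:-→d20:-→d21:-→d22:-→d23:-→d24:-→d25:H0→d26:H3→d27:-→d28:-→d29:-  best=H3
  del 83.183.10.128/26 (clear depth 26)
  ? 83.183.10.128  path d0:-→d1:-→d2:-→d3:-→d4:-→d5:-→d6:H4→d7:-→d8:-→d9:-→d10:-→d11:-→d12:-→d13:-→d14:-→d15:-→d16:-→d17:-→d18:-→d19:-→d20:-→d21:-→d22:-→d23:-→d24:-→d25:H0→d26:-→d27:-→d28:-→d29:-  best=H0
  ? 78.199.102.188  path d0:-→d1:-→d2:-→d3:-→d4:-  best=no-route
  + 197.16.0.0/12 (H1) depth=12
  del 66.64.0.0/12 (clear depth 12)
  + 197.25.0.0/18 (H4) depth=18
  + 83.183.10.135/32 (H2) depth=32
  + 66.64.0.0/12 (H4) depth=12
  ? 197.25.0.41  path d0:-→d1:-→d2:-→d3:-→d4:-→d5:-→d6:-→d7:-→d8:-→d9:-→d10:-→d11:-→d12:H1→d13:-→d14:-→d15:-→d16:-→d17:-→d18:H4  best=H4
  + 197.25.39.0/25 (H4) depth=25
  ? 81.174.125.174  path d0:-→d1:-→d2:-→d3:-→d4:-→d5:-→d6:H4  best=H4
  + 197.25.39.64/27 (H1) depth=27

== LOOKUPS ==
["H0","H4","H3","H0","no-route","H4","H4"]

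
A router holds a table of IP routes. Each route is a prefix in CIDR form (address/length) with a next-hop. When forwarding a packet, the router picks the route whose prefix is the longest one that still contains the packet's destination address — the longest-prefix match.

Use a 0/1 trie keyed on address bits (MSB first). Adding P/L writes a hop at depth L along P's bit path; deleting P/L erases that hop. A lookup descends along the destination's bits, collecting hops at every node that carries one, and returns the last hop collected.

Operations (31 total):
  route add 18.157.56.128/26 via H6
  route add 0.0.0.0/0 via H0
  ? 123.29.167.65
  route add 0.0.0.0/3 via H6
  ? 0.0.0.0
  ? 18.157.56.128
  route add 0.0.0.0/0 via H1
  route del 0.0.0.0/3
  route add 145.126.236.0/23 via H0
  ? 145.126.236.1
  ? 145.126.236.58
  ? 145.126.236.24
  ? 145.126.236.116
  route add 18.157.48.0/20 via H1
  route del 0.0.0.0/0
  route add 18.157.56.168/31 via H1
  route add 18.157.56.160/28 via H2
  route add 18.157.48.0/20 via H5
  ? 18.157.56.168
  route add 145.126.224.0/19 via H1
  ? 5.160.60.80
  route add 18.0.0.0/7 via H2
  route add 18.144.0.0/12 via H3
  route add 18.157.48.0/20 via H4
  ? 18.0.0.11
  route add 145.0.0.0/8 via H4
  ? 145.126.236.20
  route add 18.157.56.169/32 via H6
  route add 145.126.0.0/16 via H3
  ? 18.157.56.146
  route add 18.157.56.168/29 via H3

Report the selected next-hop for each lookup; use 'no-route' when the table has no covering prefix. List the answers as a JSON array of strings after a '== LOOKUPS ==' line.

Apply in order:
  add 18.157.56.128/26 -> H6 at depth 26
  add 0.0.0.0/0 -> H0 at depth 0
  Q 123.29.167.65: descend 0 ; hops seen [H0] ; pick H0
  add 0.0.0.0/3 -> H6 at depth 3
  Q 0.0.0.0: descend 000 ; hops seen [H0,H6] ; pick H6
  Q 18.157.56.128: descend 00010010100111010011100010 ; hops seen [H0,H6,H6] ; pick H6
  add 0.0.0.0/0 -> H1 at depth 0
  - 0.0.0.0/3 clear@3
  add 145.126.236.0/23 -> H0 at depth 23
  Q 145.126.236.1: descend 10010001011111101110110 ; hops seen [H1,H0] ; pick H0
  Q 145.126.236.58: descend 10010001011111101110110 ; hops seen [H1,H0] ; pick H0
  Q 145.126.236.24: descend 10010001011111101110110 ; hops seen [H1,H0] ; pick H0
  Q 145.126.236.116: descend 10010001011111101110110 ; hops seen [H1,H0] ; pick H0
  add 18.157.48.0/20 -> H1 at depth 20
  - 0.0.0.0/0 clear@0
  add 18.157.56.168/31 -> H1 at depth 31
  add 18.157.56.160/28 -> H2 at depth 28
  add 18.157.48.0/20 -> H5 at depth 20
  Q 18.157.56.168: descend 0001001010011101001110001010100 ; hops seen [H5,H6,H2,H1] ; pick H1
  add 145.126.224.0/19 -> H1 at depth 19
  Q 5.160.60.80: descend 000 ; hops seen [∅] ; pick no-route
  add 18.0.0.0/7 -> H2 at depth 7
  add 18.144.0.0/12 -> H3 at depth 12
  add 18.157.48.0/20 -> H4 at depth 20
  Q 18.0.0.11: descend 00010010 ; hops seen [H2] ; pick H2
  add 145.0.0.0/8 -> H4 at depth 8
  Q 145.126.236.20: descend 10010001011111101110110 ; hops seen [H4,H1,H0] ; pick H0
  add 18.157.56.169/32 -> H6 at depth 32
  add 145.126.0.0/16 -> H3 at depth 16
  Q 18.157.56.146: descend 00010010100111010011100010 ; hops seen [H2,H3,H4,H6] ; pick H6
  add 18.157.56.168/29 -> H3 at depth 29

== LOOKUPS ==
["H0","H6","H6","H0","H0","H0","H0","H1","no-route","H2","H0","H6"]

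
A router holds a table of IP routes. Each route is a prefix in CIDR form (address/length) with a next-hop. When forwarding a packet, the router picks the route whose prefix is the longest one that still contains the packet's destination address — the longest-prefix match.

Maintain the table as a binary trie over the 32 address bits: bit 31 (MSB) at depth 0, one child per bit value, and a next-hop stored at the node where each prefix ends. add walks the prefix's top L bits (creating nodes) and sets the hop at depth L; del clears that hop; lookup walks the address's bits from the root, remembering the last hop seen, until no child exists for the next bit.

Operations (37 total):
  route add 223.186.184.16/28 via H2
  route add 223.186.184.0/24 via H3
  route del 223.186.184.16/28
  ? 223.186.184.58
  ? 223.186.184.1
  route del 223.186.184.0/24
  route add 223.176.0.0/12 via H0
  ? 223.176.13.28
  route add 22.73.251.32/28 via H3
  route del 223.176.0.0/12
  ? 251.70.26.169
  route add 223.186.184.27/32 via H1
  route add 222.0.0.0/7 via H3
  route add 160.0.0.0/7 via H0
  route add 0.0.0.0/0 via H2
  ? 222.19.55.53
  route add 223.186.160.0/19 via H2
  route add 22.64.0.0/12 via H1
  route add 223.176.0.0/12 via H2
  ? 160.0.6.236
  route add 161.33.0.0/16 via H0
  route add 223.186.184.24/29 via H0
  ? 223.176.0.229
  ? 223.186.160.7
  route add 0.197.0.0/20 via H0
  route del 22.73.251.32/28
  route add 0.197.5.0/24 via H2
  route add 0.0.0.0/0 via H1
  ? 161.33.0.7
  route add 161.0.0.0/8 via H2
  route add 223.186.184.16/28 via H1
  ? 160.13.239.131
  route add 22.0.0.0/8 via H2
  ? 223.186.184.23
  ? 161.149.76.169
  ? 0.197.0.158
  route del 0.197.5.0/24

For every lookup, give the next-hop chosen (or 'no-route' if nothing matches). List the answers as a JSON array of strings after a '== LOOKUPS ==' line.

Apply in order:
  + 223.186.184.16/28 (H2) depth=28
  + 223.186.184.0/24 (H3) depth=24
  - 223.186.184.16/28 clear@28
  ? 223.186.184.58  path d0:-→d1:-→d2:-→d3:-→d4:-→d5:-→d6:-→d7:-→d8:-→d9:-→d10:-→d11:-→d12:-→d13:-→d14:-→d15:-→d16:-→d17:-→d18:-→d19:-→d20:-→d21:-→d22:-→d23:-→d24:H3→d25:-→d26:-  best=H3
  ? 223.186.184.1  path d0:-→d1:-→d2:-→d3:-→d4:-→d5:-→d6:-→d7:-→d8:-→d9:-→d10:-→d11:-→d12:-→d13:-→d14:-→d15:-→d16:-→d17:-→d18:-→d19:-→d20:-→d21:-→d22:-→d23:-→d24:H3→d25:-→d26:-→d27:-  best=H3
  - 223.186.184.0/24 clear@24
  + 223.176.0.0/12 (H0) depth=12
  ? 223.176.13.28  path d0:-→d1:-→d2:-→d3:-→d4:-→d5:-→d6:-→d7:-→d8:-→d9:-→d10:-→d11:-→d12:H0  best=H0
  + 22.73.251.32/28 (H3) depth=28
  - 223.176.0.0/12 clear@12
  ? 251.70.26.169  path d0:-→d1:-→d2:-  best=no-route
  + 223.186.184.27/32 (H1) depth=32
  + 222.0.0.0/7 (H3) depth=7
  + 160.0.0.0/7 (H0) depth=7
  + 0.0.0.0/0 (H2) depth=0
  ? 222.19.55.53  path d0:H2→d1:-→d2:-→d3:-→d4:-→d5:-→d6:-→d7:H3  best=H3
  + 223.186.160.0/19 (H2) depth=19
  + 22.64.0.0/12 (H1) depth=12
  + 223.176.0.0/12 (H2) depth=12
  ? 160.0.6.236  path d0:H2→d1:-→d2:-→d3:-→d4:-→d5:-→d6:-→d7:H0  best=H0
  + 161.33.0.0/16 (H0) depth=16
  + 223.186.184.24/29 (H0) depth=29
  ? 223.176.0.229  path d0:H2→d1:-→d2:-→d3:-→d4:-→d5:-→d6:-→d7:H3→d8:-→d9:-→d10:-→d11:-→d12:H2  best=H2
  ? 223.186.160.7  path d0:H2→d1:-→d2:-→d3:-→d4:-→d5:-→d6:-→d7:H3→d8:-→d9:-→d10:-→d11:-→d12:H2→d13:-→d14:-→d15:-→d16:-→d17:-→d18:-→d19:H2  best=H2
  + 0.197.0.0/20 (H0) depth=20
  - 22.73.251.32/28 clear@28
  + 0.197.5.0/24 (H2) depth=24
  + 0.0.0.0/0 (H1) depth=0
  ? 161.33.0.7  path d0:H1→d1:-→d2:-→d3:-→d4:-→d5:-→d6:-→d7:H0→d8:-→d9:-→d10:-→d11:-→d12:-→d13:-→d14:-→d15:-→d16:H0  best=H0
  + 161.0.0.0/8 (H2) depth=8
  + 223.186.184.16/28 (H1) depth=28
  ? 160.13.239.131  path d0:H1→d1:-→d2:-→d3:-→d4:-→d5:-→d6:-→d7:H0  best=H0
  + 22.0.0.0/8 (H2) depth=8
  ? 223.186.184.23  path d0:H1→d1:-→d2:-→d3:-→d4:-→d5:-→d6:-→d7:H3→d8:-→d9:-→d10:-→d11:-→d12:H2→d13:-→d14:-→d15:-→d16:-→d17:-→d18:-→d19:H2→d20:-→d21:-→d22:-→d23:-→d24:-→d25:-→d26:-→d27:-→d28:H1  best=H1
  ? 161.149.76.169  path d0:H1→d1:-→d2:-→d3:-→d4:-→d5:-→d6:-→d7:H0→d8:H2  best=H2
  ? 0.197.0.158  path d0:H1→d1:-→d2:-→d3:-→d4:-→d5:-→d6:-→d7:-→d8:-→d9:-→d10:-→d11:-→d12:-→d13:-→d14:-→d15:-→d16:-→d17:-→d18:-→d19:-→d20:H0→d21:-  best=H0
  - 0.197.5.0/24 clear@24

== LOOKUPS ==
["H3","H3","H0","no-route","H3","H0","H2","H2","H0","H0","H1","H2","H0"]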